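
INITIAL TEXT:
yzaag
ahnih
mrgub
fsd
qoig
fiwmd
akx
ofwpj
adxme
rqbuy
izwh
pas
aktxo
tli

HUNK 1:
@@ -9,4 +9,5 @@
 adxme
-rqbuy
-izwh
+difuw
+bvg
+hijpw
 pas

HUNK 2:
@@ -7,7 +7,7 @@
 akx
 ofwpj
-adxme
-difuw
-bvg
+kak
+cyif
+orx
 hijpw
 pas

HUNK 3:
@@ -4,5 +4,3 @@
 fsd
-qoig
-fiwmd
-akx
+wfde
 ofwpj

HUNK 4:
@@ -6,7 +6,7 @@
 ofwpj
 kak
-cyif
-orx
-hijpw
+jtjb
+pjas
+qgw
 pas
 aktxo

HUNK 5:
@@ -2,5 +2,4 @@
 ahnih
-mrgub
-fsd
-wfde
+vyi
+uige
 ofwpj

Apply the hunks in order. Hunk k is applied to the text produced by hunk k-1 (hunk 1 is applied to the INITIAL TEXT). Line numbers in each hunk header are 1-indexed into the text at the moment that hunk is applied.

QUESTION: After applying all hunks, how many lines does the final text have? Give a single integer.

Answer: 12

Derivation:
Hunk 1: at line 9 remove [rqbuy,izwh] add [difuw,bvg,hijpw] -> 15 lines: yzaag ahnih mrgub fsd qoig fiwmd akx ofwpj adxme difuw bvg hijpw pas aktxo tli
Hunk 2: at line 7 remove [adxme,difuw,bvg] add [kak,cyif,orx] -> 15 lines: yzaag ahnih mrgub fsd qoig fiwmd akx ofwpj kak cyif orx hijpw pas aktxo tli
Hunk 3: at line 4 remove [qoig,fiwmd,akx] add [wfde] -> 13 lines: yzaag ahnih mrgub fsd wfde ofwpj kak cyif orx hijpw pas aktxo tli
Hunk 4: at line 6 remove [cyif,orx,hijpw] add [jtjb,pjas,qgw] -> 13 lines: yzaag ahnih mrgub fsd wfde ofwpj kak jtjb pjas qgw pas aktxo tli
Hunk 5: at line 2 remove [mrgub,fsd,wfde] add [vyi,uige] -> 12 lines: yzaag ahnih vyi uige ofwpj kak jtjb pjas qgw pas aktxo tli
Final line count: 12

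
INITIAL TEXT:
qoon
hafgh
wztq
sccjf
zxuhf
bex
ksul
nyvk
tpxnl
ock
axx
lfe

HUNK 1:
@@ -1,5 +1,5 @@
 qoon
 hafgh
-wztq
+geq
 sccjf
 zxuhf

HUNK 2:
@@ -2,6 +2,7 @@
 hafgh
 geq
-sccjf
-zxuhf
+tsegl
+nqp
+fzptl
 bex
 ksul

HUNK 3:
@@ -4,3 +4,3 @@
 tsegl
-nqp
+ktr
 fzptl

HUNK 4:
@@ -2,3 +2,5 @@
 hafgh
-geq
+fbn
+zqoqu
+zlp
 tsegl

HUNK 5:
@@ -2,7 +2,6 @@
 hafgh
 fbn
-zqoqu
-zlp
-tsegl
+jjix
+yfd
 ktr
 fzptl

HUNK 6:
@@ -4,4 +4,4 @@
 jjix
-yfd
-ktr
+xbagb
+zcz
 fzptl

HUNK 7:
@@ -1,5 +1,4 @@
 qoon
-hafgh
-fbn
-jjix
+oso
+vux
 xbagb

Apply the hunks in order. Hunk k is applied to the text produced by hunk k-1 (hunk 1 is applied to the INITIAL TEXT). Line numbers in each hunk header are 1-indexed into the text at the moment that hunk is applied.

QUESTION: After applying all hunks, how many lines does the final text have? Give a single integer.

Answer: 13

Derivation:
Hunk 1: at line 1 remove [wztq] add [geq] -> 12 lines: qoon hafgh geq sccjf zxuhf bex ksul nyvk tpxnl ock axx lfe
Hunk 2: at line 2 remove [sccjf,zxuhf] add [tsegl,nqp,fzptl] -> 13 lines: qoon hafgh geq tsegl nqp fzptl bex ksul nyvk tpxnl ock axx lfe
Hunk 3: at line 4 remove [nqp] add [ktr] -> 13 lines: qoon hafgh geq tsegl ktr fzptl bex ksul nyvk tpxnl ock axx lfe
Hunk 4: at line 2 remove [geq] add [fbn,zqoqu,zlp] -> 15 lines: qoon hafgh fbn zqoqu zlp tsegl ktr fzptl bex ksul nyvk tpxnl ock axx lfe
Hunk 5: at line 2 remove [zqoqu,zlp,tsegl] add [jjix,yfd] -> 14 lines: qoon hafgh fbn jjix yfd ktr fzptl bex ksul nyvk tpxnl ock axx lfe
Hunk 6: at line 4 remove [yfd,ktr] add [xbagb,zcz] -> 14 lines: qoon hafgh fbn jjix xbagb zcz fzptl bex ksul nyvk tpxnl ock axx lfe
Hunk 7: at line 1 remove [hafgh,fbn,jjix] add [oso,vux] -> 13 lines: qoon oso vux xbagb zcz fzptl bex ksul nyvk tpxnl ock axx lfe
Final line count: 13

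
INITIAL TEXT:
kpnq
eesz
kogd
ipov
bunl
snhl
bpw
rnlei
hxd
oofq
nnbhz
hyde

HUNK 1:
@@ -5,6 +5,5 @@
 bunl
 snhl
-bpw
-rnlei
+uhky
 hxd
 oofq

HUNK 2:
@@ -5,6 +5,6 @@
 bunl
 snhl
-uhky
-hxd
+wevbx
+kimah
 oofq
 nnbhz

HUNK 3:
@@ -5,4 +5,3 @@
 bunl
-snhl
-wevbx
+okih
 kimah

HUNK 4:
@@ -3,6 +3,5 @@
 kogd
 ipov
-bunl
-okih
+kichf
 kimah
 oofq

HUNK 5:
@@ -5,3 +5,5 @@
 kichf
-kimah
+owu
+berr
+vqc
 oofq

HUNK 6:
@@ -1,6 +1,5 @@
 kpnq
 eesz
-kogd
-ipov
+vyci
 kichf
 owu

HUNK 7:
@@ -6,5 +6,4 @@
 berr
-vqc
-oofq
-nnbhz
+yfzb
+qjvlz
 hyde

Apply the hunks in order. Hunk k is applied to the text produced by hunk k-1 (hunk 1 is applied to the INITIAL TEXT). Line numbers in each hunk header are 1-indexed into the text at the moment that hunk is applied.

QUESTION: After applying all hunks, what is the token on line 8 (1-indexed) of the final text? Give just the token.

Answer: qjvlz

Derivation:
Hunk 1: at line 5 remove [bpw,rnlei] add [uhky] -> 11 lines: kpnq eesz kogd ipov bunl snhl uhky hxd oofq nnbhz hyde
Hunk 2: at line 5 remove [uhky,hxd] add [wevbx,kimah] -> 11 lines: kpnq eesz kogd ipov bunl snhl wevbx kimah oofq nnbhz hyde
Hunk 3: at line 5 remove [snhl,wevbx] add [okih] -> 10 lines: kpnq eesz kogd ipov bunl okih kimah oofq nnbhz hyde
Hunk 4: at line 3 remove [bunl,okih] add [kichf] -> 9 lines: kpnq eesz kogd ipov kichf kimah oofq nnbhz hyde
Hunk 5: at line 5 remove [kimah] add [owu,berr,vqc] -> 11 lines: kpnq eesz kogd ipov kichf owu berr vqc oofq nnbhz hyde
Hunk 6: at line 1 remove [kogd,ipov] add [vyci] -> 10 lines: kpnq eesz vyci kichf owu berr vqc oofq nnbhz hyde
Hunk 7: at line 6 remove [vqc,oofq,nnbhz] add [yfzb,qjvlz] -> 9 lines: kpnq eesz vyci kichf owu berr yfzb qjvlz hyde
Final line 8: qjvlz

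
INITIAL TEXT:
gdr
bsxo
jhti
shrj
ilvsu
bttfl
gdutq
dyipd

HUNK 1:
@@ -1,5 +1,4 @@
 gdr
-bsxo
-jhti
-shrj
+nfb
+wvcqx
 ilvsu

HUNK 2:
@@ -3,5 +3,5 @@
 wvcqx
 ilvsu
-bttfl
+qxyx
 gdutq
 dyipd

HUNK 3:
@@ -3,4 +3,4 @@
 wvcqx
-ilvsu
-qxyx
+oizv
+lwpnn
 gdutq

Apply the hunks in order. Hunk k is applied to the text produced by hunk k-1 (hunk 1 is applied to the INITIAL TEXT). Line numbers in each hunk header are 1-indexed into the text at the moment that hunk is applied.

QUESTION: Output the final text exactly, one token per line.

Hunk 1: at line 1 remove [bsxo,jhti,shrj] add [nfb,wvcqx] -> 7 lines: gdr nfb wvcqx ilvsu bttfl gdutq dyipd
Hunk 2: at line 3 remove [bttfl] add [qxyx] -> 7 lines: gdr nfb wvcqx ilvsu qxyx gdutq dyipd
Hunk 3: at line 3 remove [ilvsu,qxyx] add [oizv,lwpnn] -> 7 lines: gdr nfb wvcqx oizv lwpnn gdutq dyipd

Answer: gdr
nfb
wvcqx
oizv
lwpnn
gdutq
dyipd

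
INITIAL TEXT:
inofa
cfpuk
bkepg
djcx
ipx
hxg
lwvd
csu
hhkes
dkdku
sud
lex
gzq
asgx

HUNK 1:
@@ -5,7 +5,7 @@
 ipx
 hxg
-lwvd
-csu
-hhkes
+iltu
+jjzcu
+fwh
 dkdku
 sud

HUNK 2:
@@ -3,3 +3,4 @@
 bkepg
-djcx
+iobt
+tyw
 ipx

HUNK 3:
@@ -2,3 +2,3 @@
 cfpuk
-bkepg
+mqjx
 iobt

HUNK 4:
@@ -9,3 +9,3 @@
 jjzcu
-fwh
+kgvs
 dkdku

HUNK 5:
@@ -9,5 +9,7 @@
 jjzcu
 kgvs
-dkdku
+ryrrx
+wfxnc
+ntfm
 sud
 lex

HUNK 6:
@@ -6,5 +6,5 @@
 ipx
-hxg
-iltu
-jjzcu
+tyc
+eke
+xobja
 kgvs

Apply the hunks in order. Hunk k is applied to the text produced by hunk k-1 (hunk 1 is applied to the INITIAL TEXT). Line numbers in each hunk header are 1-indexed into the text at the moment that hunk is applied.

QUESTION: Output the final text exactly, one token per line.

Hunk 1: at line 5 remove [lwvd,csu,hhkes] add [iltu,jjzcu,fwh] -> 14 lines: inofa cfpuk bkepg djcx ipx hxg iltu jjzcu fwh dkdku sud lex gzq asgx
Hunk 2: at line 3 remove [djcx] add [iobt,tyw] -> 15 lines: inofa cfpuk bkepg iobt tyw ipx hxg iltu jjzcu fwh dkdku sud lex gzq asgx
Hunk 3: at line 2 remove [bkepg] add [mqjx] -> 15 lines: inofa cfpuk mqjx iobt tyw ipx hxg iltu jjzcu fwh dkdku sud lex gzq asgx
Hunk 4: at line 9 remove [fwh] add [kgvs] -> 15 lines: inofa cfpuk mqjx iobt tyw ipx hxg iltu jjzcu kgvs dkdku sud lex gzq asgx
Hunk 5: at line 9 remove [dkdku] add [ryrrx,wfxnc,ntfm] -> 17 lines: inofa cfpuk mqjx iobt tyw ipx hxg iltu jjzcu kgvs ryrrx wfxnc ntfm sud lex gzq asgx
Hunk 6: at line 6 remove [hxg,iltu,jjzcu] add [tyc,eke,xobja] -> 17 lines: inofa cfpuk mqjx iobt tyw ipx tyc eke xobja kgvs ryrrx wfxnc ntfm sud lex gzq asgx

Answer: inofa
cfpuk
mqjx
iobt
tyw
ipx
tyc
eke
xobja
kgvs
ryrrx
wfxnc
ntfm
sud
lex
gzq
asgx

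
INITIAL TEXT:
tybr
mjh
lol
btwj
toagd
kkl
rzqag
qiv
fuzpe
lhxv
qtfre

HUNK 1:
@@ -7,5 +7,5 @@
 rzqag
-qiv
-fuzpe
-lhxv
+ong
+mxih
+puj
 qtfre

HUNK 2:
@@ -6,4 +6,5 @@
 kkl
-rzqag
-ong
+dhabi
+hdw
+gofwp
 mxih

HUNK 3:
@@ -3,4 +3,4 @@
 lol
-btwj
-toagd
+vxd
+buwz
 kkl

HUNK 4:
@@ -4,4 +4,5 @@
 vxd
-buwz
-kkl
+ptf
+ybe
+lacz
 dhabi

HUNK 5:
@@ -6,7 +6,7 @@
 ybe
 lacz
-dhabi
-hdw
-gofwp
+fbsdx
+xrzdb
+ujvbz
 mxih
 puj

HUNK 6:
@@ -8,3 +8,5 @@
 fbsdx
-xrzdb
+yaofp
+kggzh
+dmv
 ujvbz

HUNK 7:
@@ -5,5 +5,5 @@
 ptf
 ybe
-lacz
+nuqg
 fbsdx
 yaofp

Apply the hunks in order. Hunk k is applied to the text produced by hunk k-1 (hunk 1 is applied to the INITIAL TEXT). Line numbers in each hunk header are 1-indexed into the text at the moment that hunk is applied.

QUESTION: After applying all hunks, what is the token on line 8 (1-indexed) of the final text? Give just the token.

Answer: fbsdx

Derivation:
Hunk 1: at line 7 remove [qiv,fuzpe,lhxv] add [ong,mxih,puj] -> 11 lines: tybr mjh lol btwj toagd kkl rzqag ong mxih puj qtfre
Hunk 2: at line 6 remove [rzqag,ong] add [dhabi,hdw,gofwp] -> 12 lines: tybr mjh lol btwj toagd kkl dhabi hdw gofwp mxih puj qtfre
Hunk 3: at line 3 remove [btwj,toagd] add [vxd,buwz] -> 12 lines: tybr mjh lol vxd buwz kkl dhabi hdw gofwp mxih puj qtfre
Hunk 4: at line 4 remove [buwz,kkl] add [ptf,ybe,lacz] -> 13 lines: tybr mjh lol vxd ptf ybe lacz dhabi hdw gofwp mxih puj qtfre
Hunk 5: at line 6 remove [dhabi,hdw,gofwp] add [fbsdx,xrzdb,ujvbz] -> 13 lines: tybr mjh lol vxd ptf ybe lacz fbsdx xrzdb ujvbz mxih puj qtfre
Hunk 6: at line 8 remove [xrzdb] add [yaofp,kggzh,dmv] -> 15 lines: tybr mjh lol vxd ptf ybe lacz fbsdx yaofp kggzh dmv ujvbz mxih puj qtfre
Hunk 7: at line 5 remove [lacz] add [nuqg] -> 15 lines: tybr mjh lol vxd ptf ybe nuqg fbsdx yaofp kggzh dmv ujvbz mxih puj qtfre
Final line 8: fbsdx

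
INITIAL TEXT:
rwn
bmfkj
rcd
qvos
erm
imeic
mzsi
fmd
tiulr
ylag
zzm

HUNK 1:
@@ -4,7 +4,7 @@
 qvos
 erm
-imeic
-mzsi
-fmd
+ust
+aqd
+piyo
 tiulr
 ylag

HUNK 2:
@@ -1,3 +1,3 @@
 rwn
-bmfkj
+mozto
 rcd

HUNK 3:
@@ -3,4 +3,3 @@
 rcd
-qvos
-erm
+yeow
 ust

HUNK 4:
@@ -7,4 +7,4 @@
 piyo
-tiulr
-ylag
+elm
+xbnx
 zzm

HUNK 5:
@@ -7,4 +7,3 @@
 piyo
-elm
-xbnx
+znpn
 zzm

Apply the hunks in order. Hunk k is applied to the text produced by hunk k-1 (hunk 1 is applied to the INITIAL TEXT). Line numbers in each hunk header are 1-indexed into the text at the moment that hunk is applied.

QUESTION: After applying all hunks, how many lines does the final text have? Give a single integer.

Answer: 9

Derivation:
Hunk 1: at line 4 remove [imeic,mzsi,fmd] add [ust,aqd,piyo] -> 11 lines: rwn bmfkj rcd qvos erm ust aqd piyo tiulr ylag zzm
Hunk 2: at line 1 remove [bmfkj] add [mozto] -> 11 lines: rwn mozto rcd qvos erm ust aqd piyo tiulr ylag zzm
Hunk 3: at line 3 remove [qvos,erm] add [yeow] -> 10 lines: rwn mozto rcd yeow ust aqd piyo tiulr ylag zzm
Hunk 4: at line 7 remove [tiulr,ylag] add [elm,xbnx] -> 10 lines: rwn mozto rcd yeow ust aqd piyo elm xbnx zzm
Hunk 5: at line 7 remove [elm,xbnx] add [znpn] -> 9 lines: rwn mozto rcd yeow ust aqd piyo znpn zzm
Final line count: 9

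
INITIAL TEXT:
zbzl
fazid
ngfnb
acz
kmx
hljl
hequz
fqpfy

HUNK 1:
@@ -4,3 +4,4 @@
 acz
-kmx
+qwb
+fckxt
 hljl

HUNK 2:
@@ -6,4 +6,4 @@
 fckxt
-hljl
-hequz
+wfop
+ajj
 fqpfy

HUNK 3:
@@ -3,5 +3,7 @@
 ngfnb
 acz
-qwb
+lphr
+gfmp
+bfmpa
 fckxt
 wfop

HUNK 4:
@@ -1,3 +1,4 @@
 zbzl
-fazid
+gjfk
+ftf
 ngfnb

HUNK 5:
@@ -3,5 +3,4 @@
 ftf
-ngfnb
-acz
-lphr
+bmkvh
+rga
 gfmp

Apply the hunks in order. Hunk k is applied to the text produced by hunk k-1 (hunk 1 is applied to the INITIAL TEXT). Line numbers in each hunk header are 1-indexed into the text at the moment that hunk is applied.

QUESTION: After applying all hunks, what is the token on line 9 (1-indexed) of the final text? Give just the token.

Answer: wfop

Derivation:
Hunk 1: at line 4 remove [kmx] add [qwb,fckxt] -> 9 lines: zbzl fazid ngfnb acz qwb fckxt hljl hequz fqpfy
Hunk 2: at line 6 remove [hljl,hequz] add [wfop,ajj] -> 9 lines: zbzl fazid ngfnb acz qwb fckxt wfop ajj fqpfy
Hunk 3: at line 3 remove [qwb] add [lphr,gfmp,bfmpa] -> 11 lines: zbzl fazid ngfnb acz lphr gfmp bfmpa fckxt wfop ajj fqpfy
Hunk 4: at line 1 remove [fazid] add [gjfk,ftf] -> 12 lines: zbzl gjfk ftf ngfnb acz lphr gfmp bfmpa fckxt wfop ajj fqpfy
Hunk 5: at line 3 remove [ngfnb,acz,lphr] add [bmkvh,rga] -> 11 lines: zbzl gjfk ftf bmkvh rga gfmp bfmpa fckxt wfop ajj fqpfy
Final line 9: wfop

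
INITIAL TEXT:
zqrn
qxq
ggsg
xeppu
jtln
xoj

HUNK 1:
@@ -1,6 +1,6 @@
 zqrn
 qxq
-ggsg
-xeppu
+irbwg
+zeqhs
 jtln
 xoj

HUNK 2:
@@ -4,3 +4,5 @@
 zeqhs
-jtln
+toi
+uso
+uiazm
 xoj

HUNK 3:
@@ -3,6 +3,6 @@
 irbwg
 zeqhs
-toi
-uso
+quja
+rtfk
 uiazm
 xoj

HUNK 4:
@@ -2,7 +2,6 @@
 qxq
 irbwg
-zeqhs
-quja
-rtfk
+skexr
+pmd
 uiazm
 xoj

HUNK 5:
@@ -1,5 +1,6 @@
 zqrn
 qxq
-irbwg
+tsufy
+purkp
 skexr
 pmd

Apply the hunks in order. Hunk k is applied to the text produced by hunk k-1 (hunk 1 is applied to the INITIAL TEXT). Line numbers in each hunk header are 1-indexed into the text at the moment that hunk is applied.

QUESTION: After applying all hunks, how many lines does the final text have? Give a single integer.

Answer: 8

Derivation:
Hunk 1: at line 1 remove [ggsg,xeppu] add [irbwg,zeqhs] -> 6 lines: zqrn qxq irbwg zeqhs jtln xoj
Hunk 2: at line 4 remove [jtln] add [toi,uso,uiazm] -> 8 lines: zqrn qxq irbwg zeqhs toi uso uiazm xoj
Hunk 3: at line 3 remove [toi,uso] add [quja,rtfk] -> 8 lines: zqrn qxq irbwg zeqhs quja rtfk uiazm xoj
Hunk 4: at line 2 remove [zeqhs,quja,rtfk] add [skexr,pmd] -> 7 lines: zqrn qxq irbwg skexr pmd uiazm xoj
Hunk 5: at line 1 remove [irbwg] add [tsufy,purkp] -> 8 lines: zqrn qxq tsufy purkp skexr pmd uiazm xoj
Final line count: 8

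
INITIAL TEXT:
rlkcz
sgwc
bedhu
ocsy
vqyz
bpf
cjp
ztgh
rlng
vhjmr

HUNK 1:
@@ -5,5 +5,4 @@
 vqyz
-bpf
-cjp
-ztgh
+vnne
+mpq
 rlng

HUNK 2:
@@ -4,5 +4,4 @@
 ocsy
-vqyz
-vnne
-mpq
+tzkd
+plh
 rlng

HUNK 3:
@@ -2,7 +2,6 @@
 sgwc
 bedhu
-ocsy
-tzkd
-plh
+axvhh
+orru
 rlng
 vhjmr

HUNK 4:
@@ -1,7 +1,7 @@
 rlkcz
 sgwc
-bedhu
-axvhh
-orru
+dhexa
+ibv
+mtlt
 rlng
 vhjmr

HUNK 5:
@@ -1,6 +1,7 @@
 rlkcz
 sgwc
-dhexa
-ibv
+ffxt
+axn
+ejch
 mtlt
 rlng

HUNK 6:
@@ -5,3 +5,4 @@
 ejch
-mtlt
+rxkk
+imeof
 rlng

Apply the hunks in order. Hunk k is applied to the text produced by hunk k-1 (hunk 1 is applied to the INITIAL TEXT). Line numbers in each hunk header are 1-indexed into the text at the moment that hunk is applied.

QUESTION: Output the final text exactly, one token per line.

Answer: rlkcz
sgwc
ffxt
axn
ejch
rxkk
imeof
rlng
vhjmr

Derivation:
Hunk 1: at line 5 remove [bpf,cjp,ztgh] add [vnne,mpq] -> 9 lines: rlkcz sgwc bedhu ocsy vqyz vnne mpq rlng vhjmr
Hunk 2: at line 4 remove [vqyz,vnne,mpq] add [tzkd,plh] -> 8 lines: rlkcz sgwc bedhu ocsy tzkd plh rlng vhjmr
Hunk 3: at line 2 remove [ocsy,tzkd,plh] add [axvhh,orru] -> 7 lines: rlkcz sgwc bedhu axvhh orru rlng vhjmr
Hunk 4: at line 1 remove [bedhu,axvhh,orru] add [dhexa,ibv,mtlt] -> 7 lines: rlkcz sgwc dhexa ibv mtlt rlng vhjmr
Hunk 5: at line 1 remove [dhexa,ibv] add [ffxt,axn,ejch] -> 8 lines: rlkcz sgwc ffxt axn ejch mtlt rlng vhjmr
Hunk 6: at line 5 remove [mtlt] add [rxkk,imeof] -> 9 lines: rlkcz sgwc ffxt axn ejch rxkk imeof rlng vhjmr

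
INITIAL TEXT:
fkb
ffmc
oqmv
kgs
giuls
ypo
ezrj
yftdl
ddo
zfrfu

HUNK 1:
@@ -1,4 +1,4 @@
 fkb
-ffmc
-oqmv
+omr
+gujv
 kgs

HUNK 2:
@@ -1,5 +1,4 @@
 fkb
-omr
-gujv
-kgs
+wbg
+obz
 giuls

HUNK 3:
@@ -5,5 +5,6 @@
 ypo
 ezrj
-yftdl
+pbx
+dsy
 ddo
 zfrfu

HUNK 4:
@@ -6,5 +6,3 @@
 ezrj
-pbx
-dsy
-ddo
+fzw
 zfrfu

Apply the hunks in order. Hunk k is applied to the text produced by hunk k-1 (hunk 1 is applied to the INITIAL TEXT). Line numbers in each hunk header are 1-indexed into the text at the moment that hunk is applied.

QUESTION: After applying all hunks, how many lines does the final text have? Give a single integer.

Answer: 8

Derivation:
Hunk 1: at line 1 remove [ffmc,oqmv] add [omr,gujv] -> 10 lines: fkb omr gujv kgs giuls ypo ezrj yftdl ddo zfrfu
Hunk 2: at line 1 remove [omr,gujv,kgs] add [wbg,obz] -> 9 lines: fkb wbg obz giuls ypo ezrj yftdl ddo zfrfu
Hunk 3: at line 5 remove [yftdl] add [pbx,dsy] -> 10 lines: fkb wbg obz giuls ypo ezrj pbx dsy ddo zfrfu
Hunk 4: at line 6 remove [pbx,dsy,ddo] add [fzw] -> 8 lines: fkb wbg obz giuls ypo ezrj fzw zfrfu
Final line count: 8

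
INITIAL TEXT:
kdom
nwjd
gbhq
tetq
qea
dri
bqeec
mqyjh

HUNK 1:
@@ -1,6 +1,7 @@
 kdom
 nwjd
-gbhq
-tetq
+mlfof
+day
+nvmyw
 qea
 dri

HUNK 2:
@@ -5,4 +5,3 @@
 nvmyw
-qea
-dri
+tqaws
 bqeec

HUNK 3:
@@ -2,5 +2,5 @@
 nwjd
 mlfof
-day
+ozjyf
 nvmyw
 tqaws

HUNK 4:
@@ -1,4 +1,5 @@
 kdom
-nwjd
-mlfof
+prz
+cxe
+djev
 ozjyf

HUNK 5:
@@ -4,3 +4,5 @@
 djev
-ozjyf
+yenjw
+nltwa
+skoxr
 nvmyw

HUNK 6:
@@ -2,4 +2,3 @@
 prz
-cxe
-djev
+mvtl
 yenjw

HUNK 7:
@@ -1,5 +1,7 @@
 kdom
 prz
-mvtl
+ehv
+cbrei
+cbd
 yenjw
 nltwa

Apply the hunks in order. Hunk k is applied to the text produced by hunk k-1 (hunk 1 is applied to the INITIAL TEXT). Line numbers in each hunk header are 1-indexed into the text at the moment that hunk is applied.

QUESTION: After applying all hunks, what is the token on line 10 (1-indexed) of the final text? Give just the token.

Answer: tqaws

Derivation:
Hunk 1: at line 1 remove [gbhq,tetq] add [mlfof,day,nvmyw] -> 9 lines: kdom nwjd mlfof day nvmyw qea dri bqeec mqyjh
Hunk 2: at line 5 remove [qea,dri] add [tqaws] -> 8 lines: kdom nwjd mlfof day nvmyw tqaws bqeec mqyjh
Hunk 3: at line 2 remove [day] add [ozjyf] -> 8 lines: kdom nwjd mlfof ozjyf nvmyw tqaws bqeec mqyjh
Hunk 4: at line 1 remove [nwjd,mlfof] add [prz,cxe,djev] -> 9 lines: kdom prz cxe djev ozjyf nvmyw tqaws bqeec mqyjh
Hunk 5: at line 4 remove [ozjyf] add [yenjw,nltwa,skoxr] -> 11 lines: kdom prz cxe djev yenjw nltwa skoxr nvmyw tqaws bqeec mqyjh
Hunk 6: at line 2 remove [cxe,djev] add [mvtl] -> 10 lines: kdom prz mvtl yenjw nltwa skoxr nvmyw tqaws bqeec mqyjh
Hunk 7: at line 1 remove [mvtl] add [ehv,cbrei,cbd] -> 12 lines: kdom prz ehv cbrei cbd yenjw nltwa skoxr nvmyw tqaws bqeec mqyjh
Final line 10: tqaws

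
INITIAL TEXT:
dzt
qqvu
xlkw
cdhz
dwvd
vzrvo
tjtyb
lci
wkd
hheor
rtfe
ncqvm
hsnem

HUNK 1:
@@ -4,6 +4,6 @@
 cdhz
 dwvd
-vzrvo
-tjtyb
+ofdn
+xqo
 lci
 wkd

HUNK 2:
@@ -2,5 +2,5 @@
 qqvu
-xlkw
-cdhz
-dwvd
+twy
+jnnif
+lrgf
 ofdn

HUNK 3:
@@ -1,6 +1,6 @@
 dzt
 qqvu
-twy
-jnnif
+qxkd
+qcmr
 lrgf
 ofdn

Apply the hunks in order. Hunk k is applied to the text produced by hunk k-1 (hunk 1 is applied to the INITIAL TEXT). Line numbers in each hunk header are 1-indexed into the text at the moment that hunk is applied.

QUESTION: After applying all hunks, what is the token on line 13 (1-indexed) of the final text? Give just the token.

Answer: hsnem

Derivation:
Hunk 1: at line 4 remove [vzrvo,tjtyb] add [ofdn,xqo] -> 13 lines: dzt qqvu xlkw cdhz dwvd ofdn xqo lci wkd hheor rtfe ncqvm hsnem
Hunk 2: at line 2 remove [xlkw,cdhz,dwvd] add [twy,jnnif,lrgf] -> 13 lines: dzt qqvu twy jnnif lrgf ofdn xqo lci wkd hheor rtfe ncqvm hsnem
Hunk 3: at line 1 remove [twy,jnnif] add [qxkd,qcmr] -> 13 lines: dzt qqvu qxkd qcmr lrgf ofdn xqo lci wkd hheor rtfe ncqvm hsnem
Final line 13: hsnem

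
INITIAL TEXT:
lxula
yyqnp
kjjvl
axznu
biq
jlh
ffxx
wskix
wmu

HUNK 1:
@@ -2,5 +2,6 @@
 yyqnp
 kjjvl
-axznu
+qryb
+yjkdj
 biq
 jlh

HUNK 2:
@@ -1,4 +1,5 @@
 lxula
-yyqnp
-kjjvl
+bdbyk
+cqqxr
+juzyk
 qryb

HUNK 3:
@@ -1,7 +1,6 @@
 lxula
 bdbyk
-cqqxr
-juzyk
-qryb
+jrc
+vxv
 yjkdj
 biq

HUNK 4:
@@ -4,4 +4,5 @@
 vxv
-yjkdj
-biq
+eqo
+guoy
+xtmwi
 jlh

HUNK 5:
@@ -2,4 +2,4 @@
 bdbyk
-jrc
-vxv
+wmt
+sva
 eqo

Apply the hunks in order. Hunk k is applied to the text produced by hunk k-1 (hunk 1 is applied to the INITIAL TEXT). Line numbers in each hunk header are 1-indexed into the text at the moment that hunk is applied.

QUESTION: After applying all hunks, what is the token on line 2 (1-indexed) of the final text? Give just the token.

Hunk 1: at line 2 remove [axznu] add [qryb,yjkdj] -> 10 lines: lxula yyqnp kjjvl qryb yjkdj biq jlh ffxx wskix wmu
Hunk 2: at line 1 remove [yyqnp,kjjvl] add [bdbyk,cqqxr,juzyk] -> 11 lines: lxula bdbyk cqqxr juzyk qryb yjkdj biq jlh ffxx wskix wmu
Hunk 3: at line 1 remove [cqqxr,juzyk,qryb] add [jrc,vxv] -> 10 lines: lxula bdbyk jrc vxv yjkdj biq jlh ffxx wskix wmu
Hunk 4: at line 4 remove [yjkdj,biq] add [eqo,guoy,xtmwi] -> 11 lines: lxula bdbyk jrc vxv eqo guoy xtmwi jlh ffxx wskix wmu
Hunk 5: at line 2 remove [jrc,vxv] add [wmt,sva] -> 11 lines: lxula bdbyk wmt sva eqo guoy xtmwi jlh ffxx wskix wmu
Final line 2: bdbyk

Answer: bdbyk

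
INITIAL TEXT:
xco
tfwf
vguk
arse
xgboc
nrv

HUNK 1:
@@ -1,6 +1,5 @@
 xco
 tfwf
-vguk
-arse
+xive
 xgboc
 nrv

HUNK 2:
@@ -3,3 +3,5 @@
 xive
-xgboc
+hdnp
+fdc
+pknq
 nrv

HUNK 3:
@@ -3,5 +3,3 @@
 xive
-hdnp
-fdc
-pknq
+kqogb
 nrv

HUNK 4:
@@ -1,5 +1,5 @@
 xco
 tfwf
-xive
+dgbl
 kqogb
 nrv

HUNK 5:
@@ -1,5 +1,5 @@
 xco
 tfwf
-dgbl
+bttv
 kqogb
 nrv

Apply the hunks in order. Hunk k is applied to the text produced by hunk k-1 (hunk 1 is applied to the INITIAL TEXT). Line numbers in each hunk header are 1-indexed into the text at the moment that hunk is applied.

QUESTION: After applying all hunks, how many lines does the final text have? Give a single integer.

Hunk 1: at line 1 remove [vguk,arse] add [xive] -> 5 lines: xco tfwf xive xgboc nrv
Hunk 2: at line 3 remove [xgboc] add [hdnp,fdc,pknq] -> 7 lines: xco tfwf xive hdnp fdc pknq nrv
Hunk 3: at line 3 remove [hdnp,fdc,pknq] add [kqogb] -> 5 lines: xco tfwf xive kqogb nrv
Hunk 4: at line 1 remove [xive] add [dgbl] -> 5 lines: xco tfwf dgbl kqogb nrv
Hunk 5: at line 1 remove [dgbl] add [bttv] -> 5 lines: xco tfwf bttv kqogb nrv
Final line count: 5

Answer: 5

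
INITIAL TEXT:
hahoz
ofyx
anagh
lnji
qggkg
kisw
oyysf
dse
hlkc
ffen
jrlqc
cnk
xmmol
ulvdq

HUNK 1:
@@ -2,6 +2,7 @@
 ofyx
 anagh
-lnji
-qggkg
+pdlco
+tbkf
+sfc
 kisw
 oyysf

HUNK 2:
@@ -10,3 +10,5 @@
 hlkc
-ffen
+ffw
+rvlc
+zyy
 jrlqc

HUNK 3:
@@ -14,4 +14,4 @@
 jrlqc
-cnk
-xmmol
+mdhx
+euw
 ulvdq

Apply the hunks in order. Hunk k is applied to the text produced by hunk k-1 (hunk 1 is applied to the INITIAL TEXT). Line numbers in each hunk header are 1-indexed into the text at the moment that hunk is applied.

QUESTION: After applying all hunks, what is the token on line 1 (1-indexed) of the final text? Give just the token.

Hunk 1: at line 2 remove [lnji,qggkg] add [pdlco,tbkf,sfc] -> 15 lines: hahoz ofyx anagh pdlco tbkf sfc kisw oyysf dse hlkc ffen jrlqc cnk xmmol ulvdq
Hunk 2: at line 10 remove [ffen] add [ffw,rvlc,zyy] -> 17 lines: hahoz ofyx anagh pdlco tbkf sfc kisw oyysf dse hlkc ffw rvlc zyy jrlqc cnk xmmol ulvdq
Hunk 3: at line 14 remove [cnk,xmmol] add [mdhx,euw] -> 17 lines: hahoz ofyx anagh pdlco tbkf sfc kisw oyysf dse hlkc ffw rvlc zyy jrlqc mdhx euw ulvdq
Final line 1: hahoz

Answer: hahoz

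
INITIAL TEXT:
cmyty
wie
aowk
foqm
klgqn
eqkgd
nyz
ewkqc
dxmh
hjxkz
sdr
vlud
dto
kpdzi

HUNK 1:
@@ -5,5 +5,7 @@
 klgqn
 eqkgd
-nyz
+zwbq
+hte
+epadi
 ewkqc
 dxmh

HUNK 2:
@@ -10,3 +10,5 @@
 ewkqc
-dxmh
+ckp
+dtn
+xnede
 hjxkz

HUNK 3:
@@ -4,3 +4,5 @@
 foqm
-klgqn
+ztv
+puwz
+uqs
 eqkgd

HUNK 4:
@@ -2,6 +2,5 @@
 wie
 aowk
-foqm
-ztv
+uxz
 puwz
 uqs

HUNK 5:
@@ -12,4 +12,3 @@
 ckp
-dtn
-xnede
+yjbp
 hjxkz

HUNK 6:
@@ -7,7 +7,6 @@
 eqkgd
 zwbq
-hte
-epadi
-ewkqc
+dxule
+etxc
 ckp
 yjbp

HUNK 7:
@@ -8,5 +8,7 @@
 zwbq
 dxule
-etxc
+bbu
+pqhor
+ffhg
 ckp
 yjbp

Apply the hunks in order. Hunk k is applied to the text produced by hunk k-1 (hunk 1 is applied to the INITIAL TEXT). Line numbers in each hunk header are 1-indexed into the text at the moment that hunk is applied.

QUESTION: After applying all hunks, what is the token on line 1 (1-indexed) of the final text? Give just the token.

Answer: cmyty

Derivation:
Hunk 1: at line 5 remove [nyz] add [zwbq,hte,epadi] -> 16 lines: cmyty wie aowk foqm klgqn eqkgd zwbq hte epadi ewkqc dxmh hjxkz sdr vlud dto kpdzi
Hunk 2: at line 10 remove [dxmh] add [ckp,dtn,xnede] -> 18 lines: cmyty wie aowk foqm klgqn eqkgd zwbq hte epadi ewkqc ckp dtn xnede hjxkz sdr vlud dto kpdzi
Hunk 3: at line 4 remove [klgqn] add [ztv,puwz,uqs] -> 20 lines: cmyty wie aowk foqm ztv puwz uqs eqkgd zwbq hte epadi ewkqc ckp dtn xnede hjxkz sdr vlud dto kpdzi
Hunk 4: at line 2 remove [foqm,ztv] add [uxz] -> 19 lines: cmyty wie aowk uxz puwz uqs eqkgd zwbq hte epadi ewkqc ckp dtn xnede hjxkz sdr vlud dto kpdzi
Hunk 5: at line 12 remove [dtn,xnede] add [yjbp] -> 18 lines: cmyty wie aowk uxz puwz uqs eqkgd zwbq hte epadi ewkqc ckp yjbp hjxkz sdr vlud dto kpdzi
Hunk 6: at line 7 remove [hte,epadi,ewkqc] add [dxule,etxc] -> 17 lines: cmyty wie aowk uxz puwz uqs eqkgd zwbq dxule etxc ckp yjbp hjxkz sdr vlud dto kpdzi
Hunk 7: at line 8 remove [etxc] add [bbu,pqhor,ffhg] -> 19 lines: cmyty wie aowk uxz puwz uqs eqkgd zwbq dxule bbu pqhor ffhg ckp yjbp hjxkz sdr vlud dto kpdzi
Final line 1: cmyty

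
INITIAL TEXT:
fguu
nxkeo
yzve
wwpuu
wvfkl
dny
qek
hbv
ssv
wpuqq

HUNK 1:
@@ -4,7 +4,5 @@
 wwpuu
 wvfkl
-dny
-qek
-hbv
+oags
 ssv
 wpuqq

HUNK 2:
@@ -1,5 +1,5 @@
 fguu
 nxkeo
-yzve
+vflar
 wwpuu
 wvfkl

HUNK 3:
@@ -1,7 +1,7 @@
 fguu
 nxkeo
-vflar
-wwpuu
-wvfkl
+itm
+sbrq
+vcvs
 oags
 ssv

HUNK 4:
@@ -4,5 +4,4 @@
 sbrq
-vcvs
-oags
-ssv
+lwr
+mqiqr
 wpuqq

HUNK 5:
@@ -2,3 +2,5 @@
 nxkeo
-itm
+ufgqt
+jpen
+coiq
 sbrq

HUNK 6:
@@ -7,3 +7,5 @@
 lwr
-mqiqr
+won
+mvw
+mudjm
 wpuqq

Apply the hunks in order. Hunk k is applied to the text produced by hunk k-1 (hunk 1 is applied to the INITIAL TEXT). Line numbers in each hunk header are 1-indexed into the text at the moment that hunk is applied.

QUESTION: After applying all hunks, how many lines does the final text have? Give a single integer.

Answer: 11

Derivation:
Hunk 1: at line 4 remove [dny,qek,hbv] add [oags] -> 8 lines: fguu nxkeo yzve wwpuu wvfkl oags ssv wpuqq
Hunk 2: at line 1 remove [yzve] add [vflar] -> 8 lines: fguu nxkeo vflar wwpuu wvfkl oags ssv wpuqq
Hunk 3: at line 1 remove [vflar,wwpuu,wvfkl] add [itm,sbrq,vcvs] -> 8 lines: fguu nxkeo itm sbrq vcvs oags ssv wpuqq
Hunk 4: at line 4 remove [vcvs,oags,ssv] add [lwr,mqiqr] -> 7 lines: fguu nxkeo itm sbrq lwr mqiqr wpuqq
Hunk 5: at line 2 remove [itm] add [ufgqt,jpen,coiq] -> 9 lines: fguu nxkeo ufgqt jpen coiq sbrq lwr mqiqr wpuqq
Hunk 6: at line 7 remove [mqiqr] add [won,mvw,mudjm] -> 11 lines: fguu nxkeo ufgqt jpen coiq sbrq lwr won mvw mudjm wpuqq
Final line count: 11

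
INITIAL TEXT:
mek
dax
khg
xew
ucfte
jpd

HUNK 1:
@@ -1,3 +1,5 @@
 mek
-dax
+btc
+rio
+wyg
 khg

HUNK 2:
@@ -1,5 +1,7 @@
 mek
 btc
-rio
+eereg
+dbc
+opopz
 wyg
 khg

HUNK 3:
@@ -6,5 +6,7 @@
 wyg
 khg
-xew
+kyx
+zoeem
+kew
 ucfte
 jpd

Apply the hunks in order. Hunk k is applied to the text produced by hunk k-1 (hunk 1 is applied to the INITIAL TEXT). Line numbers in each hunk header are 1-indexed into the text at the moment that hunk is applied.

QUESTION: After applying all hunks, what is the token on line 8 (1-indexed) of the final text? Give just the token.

Hunk 1: at line 1 remove [dax] add [btc,rio,wyg] -> 8 lines: mek btc rio wyg khg xew ucfte jpd
Hunk 2: at line 1 remove [rio] add [eereg,dbc,opopz] -> 10 lines: mek btc eereg dbc opopz wyg khg xew ucfte jpd
Hunk 3: at line 6 remove [xew] add [kyx,zoeem,kew] -> 12 lines: mek btc eereg dbc opopz wyg khg kyx zoeem kew ucfte jpd
Final line 8: kyx

Answer: kyx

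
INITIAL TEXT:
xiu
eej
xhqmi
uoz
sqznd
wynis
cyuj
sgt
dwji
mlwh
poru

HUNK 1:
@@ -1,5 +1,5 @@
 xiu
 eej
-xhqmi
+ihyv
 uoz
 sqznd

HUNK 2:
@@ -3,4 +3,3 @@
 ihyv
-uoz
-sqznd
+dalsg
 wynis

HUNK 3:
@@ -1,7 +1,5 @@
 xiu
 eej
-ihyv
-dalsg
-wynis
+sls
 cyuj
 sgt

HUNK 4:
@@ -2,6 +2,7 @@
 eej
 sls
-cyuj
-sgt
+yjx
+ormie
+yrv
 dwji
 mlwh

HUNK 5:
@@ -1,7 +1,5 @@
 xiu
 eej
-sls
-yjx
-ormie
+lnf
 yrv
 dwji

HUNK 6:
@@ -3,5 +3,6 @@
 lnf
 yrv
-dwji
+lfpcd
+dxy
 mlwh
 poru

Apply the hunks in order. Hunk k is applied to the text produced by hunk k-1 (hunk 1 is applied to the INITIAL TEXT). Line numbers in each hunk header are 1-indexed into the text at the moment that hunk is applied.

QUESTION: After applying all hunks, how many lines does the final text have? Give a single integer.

Answer: 8

Derivation:
Hunk 1: at line 1 remove [xhqmi] add [ihyv] -> 11 lines: xiu eej ihyv uoz sqznd wynis cyuj sgt dwji mlwh poru
Hunk 2: at line 3 remove [uoz,sqznd] add [dalsg] -> 10 lines: xiu eej ihyv dalsg wynis cyuj sgt dwji mlwh poru
Hunk 3: at line 1 remove [ihyv,dalsg,wynis] add [sls] -> 8 lines: xiu eej sls cyuj sgt dwji mlwh poru
Hunk 4: at line 2 remove [cyuj,sgt] add [yjx,ormie,yrv] -> 9 lines: xiu eej sls yjx ormie yrv dwji mlwh poru
Hunk 5: at line 1 remove [sls,yjx,ormie] add [lnf] -> 7 lines: xiu eej lnf yrv dwji mlwh poru
Hunk 6: at line 3 remove [dwji] add [lfpcd,dxy] -> 8 lines: xiu eej lnf yrv lfpcd dxy mlwh poru
Final line count: 8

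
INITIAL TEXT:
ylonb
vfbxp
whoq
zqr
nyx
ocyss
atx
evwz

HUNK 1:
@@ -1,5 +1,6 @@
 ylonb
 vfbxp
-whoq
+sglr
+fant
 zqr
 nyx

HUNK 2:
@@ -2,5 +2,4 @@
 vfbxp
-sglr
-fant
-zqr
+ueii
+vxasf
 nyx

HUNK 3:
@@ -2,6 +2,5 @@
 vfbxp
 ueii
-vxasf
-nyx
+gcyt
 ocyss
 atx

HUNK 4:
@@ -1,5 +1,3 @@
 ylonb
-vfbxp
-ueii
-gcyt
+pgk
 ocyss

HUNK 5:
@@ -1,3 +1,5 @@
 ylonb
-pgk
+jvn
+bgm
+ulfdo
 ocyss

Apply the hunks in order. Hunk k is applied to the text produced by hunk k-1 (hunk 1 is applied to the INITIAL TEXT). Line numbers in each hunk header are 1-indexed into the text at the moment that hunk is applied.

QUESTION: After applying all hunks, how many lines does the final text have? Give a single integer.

Answer: 7

Derivation:
Hunk 1: at line 1 remove [whoq] add [sglr,fant] -> 9 lines: ylonb vfbxp sglr fant zqr nyx ocyss atx evwz
Hunk 2: at line 2 remove [sglr,fant,zqr] add [ueii,vxasf] -> 8 lines: ylonb vfbxp ueii vxasf nyx ocyss atx evwz
Hunk 3: at line 2 remove [vxasf,nyx] add [gcyt] -> 7 lines: ylonb vfbxp ueii gcyt ocyss atx evwz
Hunk 4: at line 1 remove [vfbxp,ueii,gcyt] add [pgk] -> 5 lines: ylonb pgk ocyss atx evwz
Hunk 5: at line 1 remove [pgk] add [jvn,bgm,ulfdo] -> 7 lines: ylonb jvn bgm ulfdo ocyss atx evwz
Final line count: 7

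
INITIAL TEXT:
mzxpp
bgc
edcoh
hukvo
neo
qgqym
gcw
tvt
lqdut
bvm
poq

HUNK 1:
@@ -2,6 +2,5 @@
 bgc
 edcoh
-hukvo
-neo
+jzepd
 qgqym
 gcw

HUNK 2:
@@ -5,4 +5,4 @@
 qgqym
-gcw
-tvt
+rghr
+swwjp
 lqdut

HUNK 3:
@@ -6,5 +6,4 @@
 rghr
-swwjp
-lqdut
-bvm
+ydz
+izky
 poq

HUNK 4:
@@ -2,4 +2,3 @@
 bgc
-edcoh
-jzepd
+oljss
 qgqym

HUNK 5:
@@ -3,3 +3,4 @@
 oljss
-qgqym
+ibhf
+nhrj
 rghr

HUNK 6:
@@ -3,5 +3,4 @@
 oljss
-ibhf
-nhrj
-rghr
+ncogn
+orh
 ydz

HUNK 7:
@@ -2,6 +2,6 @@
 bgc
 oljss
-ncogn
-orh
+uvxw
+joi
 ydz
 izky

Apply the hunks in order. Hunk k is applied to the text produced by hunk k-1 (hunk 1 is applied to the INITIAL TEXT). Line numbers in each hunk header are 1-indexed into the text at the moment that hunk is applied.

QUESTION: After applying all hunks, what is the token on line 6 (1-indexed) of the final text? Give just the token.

Hunk 1: at line 2 remove [hukvo,neo] add [jzepd] -> 10 lines: mzxpp bgc edcoh jzepd qgqym gcw tvt lqdut bvm poq
Hunk 2: at line 5 remove [gcw,tvt] add [rghr,swwjp] -> 10 lines: mzxpp bgc edcoh jzepd qgqym rghr swwjp lqdut bvm poq
Hunk 3: at line 6 remove [swwjp,lqdut,bvm] add [ydz,izky] -> 9 lines: mzxpp bgc edcoh jzepd qgqym rghr ydz izky poq
Hunk 4: at line 2 remove [edcoh,jzepd] add [oljss] -> 8 lines: mzxpp bgc oljss qgqym rghr ydz izky poq
Hunk 5: at line 3 remove [qgqym] add [ibhf,nhrj] -> 9 lines: mzxpp bgc oljss ibhf nhrj rghr ydz izky poq
Hunk 6: at line 3 remove [ibhf,nhrj,rghr] add [ncogn,orh] -> 8 lines: mzxpp bgc oljss ncogn orh ydz izky poq
Hunk 7: at line 2 remove [ncogn,orh] add [uvxw,joi] -> 8 lines: mzxpp bgc oljss uvxw joi ydz izky poq
Final line 6: ydz

Answer: ydz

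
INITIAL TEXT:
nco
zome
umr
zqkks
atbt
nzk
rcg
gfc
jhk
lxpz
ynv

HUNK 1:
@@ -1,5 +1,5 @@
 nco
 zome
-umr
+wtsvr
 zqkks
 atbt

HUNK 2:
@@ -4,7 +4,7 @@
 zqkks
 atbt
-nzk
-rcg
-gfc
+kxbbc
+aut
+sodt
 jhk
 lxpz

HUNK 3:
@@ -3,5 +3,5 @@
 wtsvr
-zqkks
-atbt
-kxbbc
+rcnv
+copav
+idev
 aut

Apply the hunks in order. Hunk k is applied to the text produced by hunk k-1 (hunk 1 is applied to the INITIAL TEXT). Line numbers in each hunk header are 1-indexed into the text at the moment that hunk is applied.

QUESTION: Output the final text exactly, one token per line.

Answer: nco
zome
wtsvr
rcnv
copav
idev
aut
sodt
jhk
lxpz
ynv

Derivation:
Hunk 1: at line 1 remove [umr] add [wtsvr] -> 11 lines: nco zome wtsvr zqkks atbt nzk rcg gfc jhk lxpz ynv
Hunk 2: at line 4 remove [nzk,rcg,gfc] add [kxbbc,aut,sodt] -> 11 lines: nco zome wtsvr zqkks atbt kxbbc aut sodt jhk lxpz ynv
Hunk 3: at line 3 remove [zqkks,atbt,kxbbc] add [rcnv,copav,idev] -> 11 lines: nco zome wtsvr rcnv copav idev aut sodt jhk lxpz ynv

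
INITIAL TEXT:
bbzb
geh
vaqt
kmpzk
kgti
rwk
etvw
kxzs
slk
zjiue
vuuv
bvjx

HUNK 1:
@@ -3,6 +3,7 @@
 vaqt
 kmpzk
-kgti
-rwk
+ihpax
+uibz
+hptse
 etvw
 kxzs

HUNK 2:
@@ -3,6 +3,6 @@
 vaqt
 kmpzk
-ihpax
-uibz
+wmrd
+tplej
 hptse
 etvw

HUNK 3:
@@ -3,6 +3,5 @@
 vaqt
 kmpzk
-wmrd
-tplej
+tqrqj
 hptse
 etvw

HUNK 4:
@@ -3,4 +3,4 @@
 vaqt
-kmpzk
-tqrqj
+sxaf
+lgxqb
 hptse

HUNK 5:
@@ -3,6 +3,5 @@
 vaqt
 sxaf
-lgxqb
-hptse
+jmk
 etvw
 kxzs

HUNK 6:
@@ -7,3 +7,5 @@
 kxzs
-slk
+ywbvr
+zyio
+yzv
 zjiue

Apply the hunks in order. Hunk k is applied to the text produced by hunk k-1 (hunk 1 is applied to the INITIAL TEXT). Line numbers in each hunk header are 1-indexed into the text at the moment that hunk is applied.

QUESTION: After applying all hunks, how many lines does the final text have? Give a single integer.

Hunk 1: at line 3 remove [kgti,rwk] add [ihpax,uibz,hptse] -> 13 lines: bbzb geh vaqt kmpzk ihpax uibz hptse etvw kxzs slk zjiue vuuv bvjx
Hunk 2: at line 3 remove [ihpax,uibz] add [wmrd,tplej] -> 13 lines: bbzb geh vaqt kmpzk wmrd tplej hptse etvw kxzs slk zjiue vuuv bvjx
Hunk 3: at line 3 remove [wmrd,tplej] add [tqrqj] -> 12 lines: bbzb geh vaqt kmpzk tqrqj hptse etvw kxzs slk zjiue vuuv bvjx
Hunk 4: at line 3 remove [kmpzk,tqrqj] add [sxaf,lgxqb] -> 12 lines: bbzb geh vaqt sxaf lgxqb hptse etvw kxzs slk zjiue vuuv bvjx
Hunk 5: at line 3 remove [lgxqb,hptse] add [jmk] -> 11 lines: bbzb geh vaqt sxaf jmk etvw kxzs slk zjiue vuuv bvjx
Hunk 6: at line 7 remove [slk] add [ywbvr,zyio,yzv] -> 13 lines: bbzb geh vaqt sxaf jmk etvw kxzs ywbvr zyio yzv zjiue vuuv bvjx
Final line count: 13

Answer: 13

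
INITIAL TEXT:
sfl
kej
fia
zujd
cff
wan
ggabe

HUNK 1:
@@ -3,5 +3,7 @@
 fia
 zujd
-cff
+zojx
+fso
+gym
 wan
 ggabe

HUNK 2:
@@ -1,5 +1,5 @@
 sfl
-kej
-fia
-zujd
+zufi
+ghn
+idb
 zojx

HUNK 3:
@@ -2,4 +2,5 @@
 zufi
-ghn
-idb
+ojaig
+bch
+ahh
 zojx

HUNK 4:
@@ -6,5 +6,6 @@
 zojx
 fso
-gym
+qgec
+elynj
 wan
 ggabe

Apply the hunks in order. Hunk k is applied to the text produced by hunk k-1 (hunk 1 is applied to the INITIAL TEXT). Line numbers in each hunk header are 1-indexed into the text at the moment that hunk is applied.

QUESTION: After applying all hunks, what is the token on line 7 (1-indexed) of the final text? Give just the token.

Hunk 1: at line 3 remove [cff] add [zojx,fso,gym] -> 9 lines: sfl kej fia zujd zojx fso gym wan ggabe
Hunk 2: at line 1 remove [kej,fia,zujd] add [zufi,ghn,idb] -> 9 lines: sfl zufi ghn idb zojx fso gym wan ggabe
Hunk 3: at line 2 remove [ghn,idb] add [ojaig,bch,ahh] -> 10 lines: sfl zufi ojaig bch ahh zojx fso gym wan ggabe
Hunk 4: at line 6 remove [gym] add [qgec,elynj] -> 11 lines: sfl zufi ojaig bch ahh zojx fso qgec elynj wan ggabe
Final line 7: fso

Answer: fso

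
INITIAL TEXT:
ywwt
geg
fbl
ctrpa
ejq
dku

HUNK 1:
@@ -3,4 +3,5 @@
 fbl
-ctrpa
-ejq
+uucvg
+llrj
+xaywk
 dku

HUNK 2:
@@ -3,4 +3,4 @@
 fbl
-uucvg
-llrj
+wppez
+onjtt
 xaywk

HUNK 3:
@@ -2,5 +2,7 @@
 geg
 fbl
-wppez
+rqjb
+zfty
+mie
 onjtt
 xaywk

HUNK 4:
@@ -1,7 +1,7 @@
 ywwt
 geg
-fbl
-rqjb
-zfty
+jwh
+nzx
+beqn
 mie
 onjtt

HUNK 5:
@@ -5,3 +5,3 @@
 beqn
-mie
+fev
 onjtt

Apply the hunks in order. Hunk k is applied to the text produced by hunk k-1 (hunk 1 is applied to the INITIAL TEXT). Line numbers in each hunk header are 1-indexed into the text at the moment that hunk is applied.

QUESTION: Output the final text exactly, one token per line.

Answer: ywwt
geg
jwh
nzx
beqn
fev
onjtt
xaywk
dku

Derivation:
Hunk 1: at line 3 remove [ctrpa,ejq] add [uucvg,llrj,xaywk] -> 7 lines: ywwt geg fbl uucvg llrj xaywk dku
Hunk 2: at line 3 remove [uucvg,llrj] add [wppez,onjtt] -> 7 lines: ywwt geg fbl wppez onjtt xaywk dku
Hunk 3: at line 2 remove [wppez] add [rqjb,zfty,mie] -> 9 lines: ywwt geg fbl rqjb zfty mie onjtt xaywk dku
Hunk 4: at line 1 remove [fbl,rqjb,zfty] add [jwh,nzx,beqn] -> 9 lines: ywwt geg jwh nzx beqn mie onjtt xaywk dku
Hunk 5: at line 5 remove [mie] add [fev] -> 9 lines: ywwt geg jwh nzx beqn fev onjtt xaywk dku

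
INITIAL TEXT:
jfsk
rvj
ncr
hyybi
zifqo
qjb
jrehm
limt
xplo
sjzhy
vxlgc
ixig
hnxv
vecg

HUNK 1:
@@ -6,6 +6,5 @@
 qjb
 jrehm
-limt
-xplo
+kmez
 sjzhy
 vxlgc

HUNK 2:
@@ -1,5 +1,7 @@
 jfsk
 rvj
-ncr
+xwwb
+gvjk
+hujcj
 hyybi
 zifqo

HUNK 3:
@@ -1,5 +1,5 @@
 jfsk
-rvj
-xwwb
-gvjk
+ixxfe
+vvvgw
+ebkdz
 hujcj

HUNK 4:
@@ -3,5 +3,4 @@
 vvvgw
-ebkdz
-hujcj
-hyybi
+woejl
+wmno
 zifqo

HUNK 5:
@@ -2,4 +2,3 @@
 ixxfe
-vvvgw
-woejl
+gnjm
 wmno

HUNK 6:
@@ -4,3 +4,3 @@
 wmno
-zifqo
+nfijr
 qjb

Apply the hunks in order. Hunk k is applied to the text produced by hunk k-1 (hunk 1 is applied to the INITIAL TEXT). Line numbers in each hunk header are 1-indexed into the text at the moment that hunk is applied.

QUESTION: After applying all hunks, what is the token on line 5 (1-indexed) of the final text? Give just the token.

Answer: nfijr

Derivation:
Hunk 1: at line 6 remove [limt,xplo] add [kmez] -> 13 lines: jfsk rvj ncr hyybi zifqo qjb jrehm kmez sjzhy vxlgc ixig hnxv vecg
Hunk 2: at line 1 remove [ncr] add [xwwb,gvjk,hujcj] -> 15 lines: jfsk rvj xwwb gvjk hujcj hyybi zifqo qjb jrehm kmez sjzhy vxlgc ixig hnxv vecg
Hunk 3: at line 1 remove [rvj,xwwb,gvjk] add [ixxfe,vvvgw,ebkdz] -> 15 lines: jfsk ixxfe vvvgw ebkdz hujcj hyybi zifqo qjb jrehm kmez sjzhy vxlgc ixig hnxv vecg
Hunk 4: at line 3 remove [ebkdz,hujcj,hyybi] add [woejl,wmno] -> 14 lines: jfsk ixxfe vvvgw woejl wmno zifqo qjb jrehm kmez sjzhy vxlgc ixig hnxv vecg
Hunk 5: at line 2 remove [vvvgw,woejl] add [gnjm] -> 13 lines: jfsk ixxfe gnjm wmno zifqo qjb jrehm kmez sjzhy vxlgc ixig hnxv vecg
Hunk 6: at line 4 remove [zifqo] add [nfijr] -> 13 lines: jfsk ixxfe gnjm wmno nfijr qjb jrehm kmez sjzhy vxlgc ixig hnxv vecg
Final line 5: nfijr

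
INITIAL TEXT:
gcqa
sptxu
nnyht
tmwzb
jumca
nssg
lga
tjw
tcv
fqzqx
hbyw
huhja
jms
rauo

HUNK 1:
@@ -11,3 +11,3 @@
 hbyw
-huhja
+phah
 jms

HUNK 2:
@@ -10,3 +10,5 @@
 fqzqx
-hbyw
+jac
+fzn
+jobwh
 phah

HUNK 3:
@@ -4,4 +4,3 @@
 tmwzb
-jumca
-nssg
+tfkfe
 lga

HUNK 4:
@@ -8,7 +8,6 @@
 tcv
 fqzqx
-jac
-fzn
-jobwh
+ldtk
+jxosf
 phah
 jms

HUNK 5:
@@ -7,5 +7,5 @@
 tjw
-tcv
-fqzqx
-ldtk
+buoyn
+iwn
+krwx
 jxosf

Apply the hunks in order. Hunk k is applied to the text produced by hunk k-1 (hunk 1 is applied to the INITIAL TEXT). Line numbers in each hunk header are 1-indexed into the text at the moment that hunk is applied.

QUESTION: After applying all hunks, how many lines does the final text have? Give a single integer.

Hunk 1: at line 11 remove [huhja] add [phah] -> 14 lines: gcqa sptxu nnyht tmwzb jumca nssg lga tjw tcv fqzqx hbyw phah jms rauo
Hunk 2: at line 10 remove [hbyw] add [jac,fzn,jobwh] -> 16 lines: gcqa sptxu nnyht tmwzb jumca nssg lga tjw tcv fqzqx jac fzn jobwh phah jms rauo
Hunk 3: at line 4 remove [jumca,nssg] add [tfkfe] -> 15 lines: gcqa sptxu nnyht tmwzb tfkfe lga tjw tcv fqzqx jac fzn jobwh phah jms rauo
Hunk 4: at line 8 remove [jac,fzn,jobwh] add [ldtk,jxosf] -> 14 lines: gcqa sptxu nnyht tmwzb tfkfe lga tjw tcv fqzqx ldtk jxosf phah jms rauo
Hunk 5: at line 7 remove [tcv,fqzqx,ldtk] add [buoyn,iwn,krwx] -> 14 lines: gcqa sptxu nnyht tmwzb tfkfe lga tjw buoyn iwn krwx jxosf phah jms rauo
Final line count: 14

Answer: 14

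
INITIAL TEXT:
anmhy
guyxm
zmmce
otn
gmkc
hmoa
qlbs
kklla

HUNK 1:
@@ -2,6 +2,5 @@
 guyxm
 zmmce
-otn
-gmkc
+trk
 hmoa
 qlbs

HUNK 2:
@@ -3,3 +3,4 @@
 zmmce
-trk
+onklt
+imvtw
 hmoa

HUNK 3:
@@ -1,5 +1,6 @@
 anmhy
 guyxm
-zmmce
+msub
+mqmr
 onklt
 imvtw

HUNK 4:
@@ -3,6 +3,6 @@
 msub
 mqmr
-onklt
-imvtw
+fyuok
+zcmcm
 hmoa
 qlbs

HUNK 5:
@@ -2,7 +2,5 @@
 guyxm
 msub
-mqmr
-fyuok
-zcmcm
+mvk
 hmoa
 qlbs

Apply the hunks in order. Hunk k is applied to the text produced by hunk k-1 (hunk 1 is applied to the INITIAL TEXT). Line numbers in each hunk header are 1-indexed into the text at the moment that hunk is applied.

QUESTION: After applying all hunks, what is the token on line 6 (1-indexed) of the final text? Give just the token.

Answer: qlbs

Derivation:
Hunk 1: at line 2 remove [otn,gmkc] add [trk] -> 7 lines: anmhy guyxm zmmce trk hmoa qlbs kklla
Hunk 2: at line 3 remove [trk] add [onklt,imvtw] -> 8 lines: anmhy guyxm zmmce onklt imvtw hmoa qlbs kklla
Hunk 3: at line 1 remove [zmmce] add [msub,mqmr] -> 9 lines: anmhy guyxm msub mqmr onklt imvtw hmoa qlbs kklla
Hunk 4: at line 3 remove [onklt,imvtw] add [fyuok,zcmcm] -> 9 lines: anmhy guyxm msub mqmr fyuok zcmcm hmoa qlbs kklla
Hunk 5: at line 2 remove [mqmr,fyuok,zcmcm] add [mvk] -> 7 lines: anmhy guyxm msub mvk hmoa qlbs kklla
Final line 6: qlbs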